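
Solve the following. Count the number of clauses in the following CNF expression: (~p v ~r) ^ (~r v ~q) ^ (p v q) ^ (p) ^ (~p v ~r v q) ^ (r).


A CNF formula is a conjunction of clauses.
Clauses are separated by ^.
Counting the conjuncts: 6 clauses.

6


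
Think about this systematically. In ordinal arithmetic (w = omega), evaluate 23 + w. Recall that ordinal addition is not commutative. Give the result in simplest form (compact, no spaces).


Compute 23 + w.
Ordinal + is associative but NOT commutative; for finite n>0, n + w = w but w + n stays w+n.
Any finite left addend is absorbed by w on the right: 23 + w = w.
Result = w

w


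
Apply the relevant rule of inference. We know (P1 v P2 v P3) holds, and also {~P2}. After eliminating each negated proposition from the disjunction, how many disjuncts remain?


Original disjuncts (3): P1, P2, P3
Negated (eliminate): ~P2
Remaining disjuncts: P1, P3
Count = 3 - 1 = 2

2


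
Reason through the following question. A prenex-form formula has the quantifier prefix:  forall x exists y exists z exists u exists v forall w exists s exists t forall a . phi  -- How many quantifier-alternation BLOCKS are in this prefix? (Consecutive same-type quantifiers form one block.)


Quantifier-type sequence: A E E E E A E E A  (A=forall, E=exists)
Group into maximal same-type runs:
  Ax1 | Ex4 | Ax1 | Ex2 | Ax1
Number of blocks = 5

5


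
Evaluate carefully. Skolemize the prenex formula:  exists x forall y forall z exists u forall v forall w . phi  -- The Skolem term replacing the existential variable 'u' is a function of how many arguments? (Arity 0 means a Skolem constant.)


Quantifier prefix: exists x forall y forall z exists u forall v forall w
'u' is existentially quantified at position 4.
Universal variables preceding it: y, z
Skolem function arity = 2

2


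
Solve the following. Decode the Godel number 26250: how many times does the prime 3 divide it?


Factorize 26250 by dividing by 3 repeatedly.
Division steps: 3 divides 26250 exactly 1 time(s).
Exponent of 3 = 1

1


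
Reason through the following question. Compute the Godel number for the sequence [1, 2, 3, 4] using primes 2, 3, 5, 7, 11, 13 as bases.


Encode each element as an exponent of the corresponding prime:
  2^1 = 2
  3^2 = 9
  5^3 = 125
  7^4 = 2401
Product = 2 * 9 * 125 * 2401 = 5402250

5402250


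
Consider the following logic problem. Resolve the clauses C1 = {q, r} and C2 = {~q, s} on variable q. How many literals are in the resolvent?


Remove q from C1 and ~q from C2.
C1 remainder: {r}
C2 remainder: {s}
Union (resolvent): {r, s}
Resolvent has 2 literal(s).

2


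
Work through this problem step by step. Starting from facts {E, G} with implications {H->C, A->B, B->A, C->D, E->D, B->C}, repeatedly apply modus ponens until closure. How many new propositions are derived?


Initial facts: {E, G}
Apply modus ponens to closure:
  E and E->D  =>  D
Final known: {D, E, G}
New propositions: {D}
Count = 1

1


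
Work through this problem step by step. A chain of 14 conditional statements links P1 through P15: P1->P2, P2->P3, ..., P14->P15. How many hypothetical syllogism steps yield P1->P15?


With 14 implications in a chain connecting 15 propositions:
P1->P2, P2->P3, ..., P14->P15
Steps needed = (number of implications) - 1 = 14 - 1 = 13

13


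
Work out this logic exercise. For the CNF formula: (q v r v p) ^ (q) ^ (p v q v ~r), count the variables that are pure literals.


Check each variable for pure literal status:
p: pure positive
q: pure positive
r: mixed (not pure)
Pure literal count = 2

2


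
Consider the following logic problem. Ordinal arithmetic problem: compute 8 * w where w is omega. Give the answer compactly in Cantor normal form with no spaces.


Compute 8 * w.
Ordinal * is associative and left-distributive over +, but NOT commutative; for finite n>1, n*w = w but w*n stays w*n.
For finite n>0, n * w = sup{n*k : k<w} = w. So 8 * w = w.
Result = w

w


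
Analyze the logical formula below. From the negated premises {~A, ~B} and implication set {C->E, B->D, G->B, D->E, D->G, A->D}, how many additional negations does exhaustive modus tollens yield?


Initial negated facts: {~A, ~B}
Apply modus tollens to closure:
  ~B and G->B  =>  ~G
  ~G and D->G  =>  ~D
Final negated: {~A, ~B, ~D, ~G}
New negations: {~D, ~G}
Count = 2

2


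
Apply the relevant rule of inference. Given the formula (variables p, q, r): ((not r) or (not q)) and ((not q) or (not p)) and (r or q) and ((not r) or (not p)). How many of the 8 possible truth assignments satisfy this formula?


Evaluate all 8 assignments for p, q, r:
p=0, q=0, r=0: 0
p=0, q=0, r=1: 1
p=0, q=1, r=0: 1
p=0, q=1, r=1: 0
p=1, q=0, r=0: 0
p=1, q=0, r=1: 0
p=1, q=1, r=0: 0
p=1, q=1, r=1: 0
Satisfying count = 2

2


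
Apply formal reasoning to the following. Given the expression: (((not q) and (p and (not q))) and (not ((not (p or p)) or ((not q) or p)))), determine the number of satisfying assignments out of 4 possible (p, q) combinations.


Check all 4 assignments:
p=0, q=0: 0
p=0, q=1: 0
p=1, q=0: 0
p=1, q=1: 0
Count of True = 0

0


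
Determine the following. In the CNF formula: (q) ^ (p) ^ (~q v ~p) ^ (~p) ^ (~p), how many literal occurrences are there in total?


Counting literals in each clause:
Clause 1: 1 literal(s)
Clause 2: 1 literal(s)
Clause 3: 2 literal(s)
Clause 4: 1 literal(s)
Clause 5: 1 literal(s)
Total = 6

6


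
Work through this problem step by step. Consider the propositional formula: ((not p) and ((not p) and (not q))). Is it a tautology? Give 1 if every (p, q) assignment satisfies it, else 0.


Check all 4 assignments:
p=0, q=0: 1
p=0, q=1: 0
p=1, q=0: 0
p=1, q=1: 0
Satisfying count = 1/4.
Tautology iff count = 4: no.

0


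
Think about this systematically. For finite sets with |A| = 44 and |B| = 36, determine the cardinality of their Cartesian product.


The Cartesian product A x B contains all ordered pairs (a, b).
|A x B| = |A| * |B| = 44 * 36 = 1584

1584


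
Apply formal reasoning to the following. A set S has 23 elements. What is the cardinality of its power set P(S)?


The power set of a set with n elements has 2^n elements.
|P(S)| = 2^23 = 8388608

8388608


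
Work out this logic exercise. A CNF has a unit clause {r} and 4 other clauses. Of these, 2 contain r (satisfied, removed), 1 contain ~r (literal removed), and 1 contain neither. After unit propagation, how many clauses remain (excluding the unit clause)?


Satisfied (removed): 2
Shortened (remain): 1
Unchanged (remain): 1
Remaining = 1 + 1 = 2

2


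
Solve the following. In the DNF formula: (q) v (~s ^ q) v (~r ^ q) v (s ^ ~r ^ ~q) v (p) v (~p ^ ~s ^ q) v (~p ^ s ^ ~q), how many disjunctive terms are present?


A DNF formula is a disjunction of terms (conjunctions).
Terms are separated by v.
Counting the disjuncts: 7 terms.

7


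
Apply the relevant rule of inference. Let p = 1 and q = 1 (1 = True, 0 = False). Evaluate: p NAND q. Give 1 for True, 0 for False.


p = 1, q = 1
Operation: p NAND q
Evaluate: 1 NAND 1 = 0

0


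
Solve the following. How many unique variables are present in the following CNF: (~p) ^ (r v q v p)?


Identify each variable that appears in the formula.
Variables found: p, q, r
Count = 3

3


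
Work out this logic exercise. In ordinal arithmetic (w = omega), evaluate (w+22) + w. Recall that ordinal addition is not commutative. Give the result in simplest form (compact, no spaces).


Compute (w+22) + w.
Ordinal + is associative but NOT commutative; for finite n>0, n + w = w but w + n stays w+n.
(w+22) + w = w + (22+w) = w + w = w*2 (the finite tail 22 is absorbed by the right w).
Result = w*2

w*2


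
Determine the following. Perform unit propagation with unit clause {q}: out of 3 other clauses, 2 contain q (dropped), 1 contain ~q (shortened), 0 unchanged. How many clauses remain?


Satisfied (removed): 2
Shortened (remain): 1
Unchanged (remain): 0
Remaining = 1 + 0 = 1

1


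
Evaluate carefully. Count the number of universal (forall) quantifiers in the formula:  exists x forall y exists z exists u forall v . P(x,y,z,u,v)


Quantifier prefix: exists x forall y exists z exists u forall v
Mark each quantifier type:
  E U E E U
Universal count = 2, Existential count = 3
Asked for universal (forall) quantifiers: 2

2


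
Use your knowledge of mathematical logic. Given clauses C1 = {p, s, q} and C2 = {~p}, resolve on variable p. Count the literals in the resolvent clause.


Remove p from C1 and ~p from C2.
C1 remainder: {s, q}
C2 remainder: {}
Union (resolvent): {q, s}
Resolvent has 2 literal(s).

2


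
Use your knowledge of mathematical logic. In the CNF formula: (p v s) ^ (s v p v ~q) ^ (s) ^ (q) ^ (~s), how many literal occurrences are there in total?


Counting literals in each clause:
Clause 1: 2 literal(s)
Clause 2: 3 literal(s)
Clause 3: 1 literal(s)
Clause 4: 1 literal(s)
Clause 5: 1 literal(s)
Total = 8

8


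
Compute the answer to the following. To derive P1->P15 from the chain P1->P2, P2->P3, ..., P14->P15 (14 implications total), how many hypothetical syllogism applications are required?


With 14 implications in a chain connecting 15 propositions:
P1->P2, P2->P3, ..., P14->P15
Steps needed = (number of implications) - 1 = 14 - 1 = 13

13


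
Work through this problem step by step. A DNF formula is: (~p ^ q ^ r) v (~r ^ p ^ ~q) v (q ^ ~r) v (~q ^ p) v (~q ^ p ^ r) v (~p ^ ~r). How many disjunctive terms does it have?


A DNF formula is a disjunction of terms (conjunctions).
Terms are separated by v.
Counting the disjuncts: 6 terms.

6


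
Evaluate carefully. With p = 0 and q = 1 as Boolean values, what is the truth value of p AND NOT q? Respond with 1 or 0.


p = 0, q = 1
Operation: p AND NOT q
Evaluate: 0 AND NOT 1 = 0

0


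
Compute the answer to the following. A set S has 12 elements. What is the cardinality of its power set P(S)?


The power set of a set with n elements has 2^n elements.
|P(S)| = 2^12 = 4096

4096


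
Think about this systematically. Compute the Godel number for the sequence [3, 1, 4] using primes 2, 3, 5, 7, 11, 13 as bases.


Encode each element as an exponent of the corresponding prime:
  2^3 = 8
  3^1 = 3
  5^4 = 625
Product = 8 * 3 * 625 = 15000

15000


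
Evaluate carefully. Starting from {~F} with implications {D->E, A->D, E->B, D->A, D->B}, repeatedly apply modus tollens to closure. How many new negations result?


Initial negated facts: {~F}
Apply modus tollens to closure:
  (no implication fires)
Final negated: {~F}
New negations: {(none)}
Count = 0

0


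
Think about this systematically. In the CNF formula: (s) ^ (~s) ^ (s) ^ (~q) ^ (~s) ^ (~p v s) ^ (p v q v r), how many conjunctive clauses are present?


A CNF formula is a conjunction of clauses.
Clauses are separated by ^.
Counting the conjuncts: 7 clauses.

7


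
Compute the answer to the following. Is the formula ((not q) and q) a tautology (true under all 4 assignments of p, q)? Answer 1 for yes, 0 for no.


Check all 4 assignments:
p=0, q=0: 0
p=0, q=1: 0
p=1, q=0: 0
p=1, q=1: 0
Satisfying count = 0/4.
Tautology iff count = 4: no.

0


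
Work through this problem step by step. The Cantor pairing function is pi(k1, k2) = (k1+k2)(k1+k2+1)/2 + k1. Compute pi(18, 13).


k1 + k2 = 31
(k1+k2)(k1+k2+1)/2 = 31 * 32 / 2 = 496
pi = 496 + 18 = 514

514


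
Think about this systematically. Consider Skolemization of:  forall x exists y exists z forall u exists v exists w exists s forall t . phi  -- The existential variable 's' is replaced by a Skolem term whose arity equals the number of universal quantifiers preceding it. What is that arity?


Quantifier prefix: forall x exists y exists z forall u exists v exists w exists s forall t
's' is existentially quantified at position 7.
Universal variables preceding it: x, u
Skolem function arity = 2

2


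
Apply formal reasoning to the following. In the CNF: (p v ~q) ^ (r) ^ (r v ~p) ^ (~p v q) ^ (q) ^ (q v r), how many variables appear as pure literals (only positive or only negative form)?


Check each variable for pure literal status:
p: mixed (not pure)
q: mixed (not pure)
r: pure positive
Pure literal count = 1

1


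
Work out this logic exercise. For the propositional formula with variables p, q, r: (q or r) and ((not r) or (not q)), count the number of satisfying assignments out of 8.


Evaluate all 8 assignments for p, q, r:
p=0, q=0, r=0: 0
p=0, q=0, r=1: 1
p=0, q=1, r=0: 1
p=0, q=1, r=1: 0
p=1, q=0, r=0: 0
p=1, q=0, r=1: 1
p=1, q=1, r=0: 1
p=1, q=1, r=1: 0
Satisfying count = 4

4


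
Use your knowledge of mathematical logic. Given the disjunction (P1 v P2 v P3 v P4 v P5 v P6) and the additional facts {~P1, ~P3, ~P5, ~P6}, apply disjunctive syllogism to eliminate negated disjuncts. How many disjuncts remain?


Original disjuncts (6): P1, P2, P3, P4, P5, P6
Negated (eliminate): ~P1, ~P3, ~P5, ~P6
Remaining disjuncts: P2, P4
Count = 6 - 4 = 2

2


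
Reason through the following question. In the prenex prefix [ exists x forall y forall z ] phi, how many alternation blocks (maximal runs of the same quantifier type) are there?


Quantifier-type sequence: E A A  (A=forall, E=exists)
Group into maximal same-type runs:
  Ex1 | Ax2
Number of blocks = 2

2


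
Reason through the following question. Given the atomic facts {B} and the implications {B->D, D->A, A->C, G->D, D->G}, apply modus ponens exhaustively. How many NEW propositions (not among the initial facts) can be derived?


Initial facts: {B}
Apply modus ponens to closure:
  B and B->D  =>  D
  D and D->A  =>  A
  A and A->C  =>  C
  D and D->G  =>  G
Final known: {A, B, C, D, G}
New propositions: {A, C, D, G}
Count = 4

4


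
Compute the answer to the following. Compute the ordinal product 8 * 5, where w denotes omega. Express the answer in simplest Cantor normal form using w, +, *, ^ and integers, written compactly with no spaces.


Compute 8 * 5.
Ordinal * is associative and left-distributive over +, but NOT commutative; for finite n>1, n*w = w but w*n stays w*n.
Both finite; ordinal * agrees with natural *: 8 * 5 = 40.
Result = 40

40


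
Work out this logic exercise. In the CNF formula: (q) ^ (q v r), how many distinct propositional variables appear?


Identify each variable that appears in the formula.
Variables found: q, r
Count = 2

2


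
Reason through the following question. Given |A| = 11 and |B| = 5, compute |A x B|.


The Cartesian product A x B contains all ordered pairs (a, b).
|A x B| = |A| * |B| = 11 * 5 = 55

55


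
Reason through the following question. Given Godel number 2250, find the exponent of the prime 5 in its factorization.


Factorize 2250 by dividing by 5 repeatedly.
Division steps: 5 divides 2250 exactly 3 time(s).
Exponent of 5 = 3

3


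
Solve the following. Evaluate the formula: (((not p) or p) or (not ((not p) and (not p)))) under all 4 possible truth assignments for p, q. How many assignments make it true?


Check all 4 assignments:
p=0, q=0: 1
p=0, q=1: 1
p=1, q=0: 1
p=1, q=1: 1
Count of True = 4

4


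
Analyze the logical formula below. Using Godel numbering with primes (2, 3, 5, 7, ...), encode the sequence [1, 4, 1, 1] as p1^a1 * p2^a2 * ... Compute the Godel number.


Encode each element as an exponent of the corresponding prime:
  2^1 = 2
  3^4 = 81
  5^1 = 5
  7^1 = 7
Product = 2 * 81 * 5 * 7 = 5670

5670


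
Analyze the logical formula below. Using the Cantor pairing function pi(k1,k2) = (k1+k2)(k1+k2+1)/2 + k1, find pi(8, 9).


k1 + k2 = 17
(k1+k2)(k1+k2+1)/2 = 17 * 18 / 2 = 153
pi = 153 + 8 = 161

161


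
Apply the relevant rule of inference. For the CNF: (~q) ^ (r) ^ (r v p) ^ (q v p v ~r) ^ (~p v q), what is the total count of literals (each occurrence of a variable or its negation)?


Counting literals in each clause:
Clause 1: 1 literal(s)
Clause 2: 1 literal(s)
Clause 3: 2 literal(s)
Clause 4: 3 literal(s)
Clause 5: 2 literal(s)
Total = 9

9


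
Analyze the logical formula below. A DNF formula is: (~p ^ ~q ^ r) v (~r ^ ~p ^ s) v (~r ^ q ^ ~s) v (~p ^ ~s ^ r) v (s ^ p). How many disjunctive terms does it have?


A DNF formula is a disjunction of terms (conjunctions).
Terms are separated by v.
Counting the disjuncts: 5 terms.

5


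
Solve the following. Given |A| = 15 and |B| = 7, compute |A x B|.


The Cartesian product A x B contains all ordered pairs (a, b).
|A x B| = |A| * |B| = 15 * 7 = 105

105


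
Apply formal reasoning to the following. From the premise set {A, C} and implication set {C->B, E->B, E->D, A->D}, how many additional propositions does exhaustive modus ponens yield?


Initial facts: {A, C}
Apply modus ponens to closure:
  C and C->B  =>  B
  A and A->D  =>  D
Final known: {A, B, C, D}
New propositions: {B, D}
Count = 2

2


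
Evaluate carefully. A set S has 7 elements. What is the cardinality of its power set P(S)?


The power set of a set with n elements has 2^n elements.
|P(S)| = 2^7 = 128

128


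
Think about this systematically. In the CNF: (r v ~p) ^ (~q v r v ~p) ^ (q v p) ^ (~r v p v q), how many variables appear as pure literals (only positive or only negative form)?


Check each variable for pure literal status:
p: mixed (not pure)
q: mixed (not pure)
r: mixed (not pure)
Pure literal count = 0

0


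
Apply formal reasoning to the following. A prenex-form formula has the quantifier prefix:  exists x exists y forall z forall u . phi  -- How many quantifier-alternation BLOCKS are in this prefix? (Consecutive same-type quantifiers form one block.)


Quantifier-type sequence: E E A A  (A=forall, E=exists)
Group into maximal same-type runs:
  Ex2 | Ax2
Number of blocks = 2

2


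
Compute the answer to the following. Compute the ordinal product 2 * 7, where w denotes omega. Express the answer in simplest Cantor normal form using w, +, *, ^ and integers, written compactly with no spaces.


Compute 2 * 7.
Ordinal * is associative and left-distributive over +, but NOT commutative; for finite n>1, n*w = w but w*n stays w*n.
Both finite; ordinal * agrees with natural *: 2 * 7 = 14.
Result = 14

14


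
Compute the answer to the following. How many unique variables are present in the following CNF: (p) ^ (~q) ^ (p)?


Identify each variable that appears in the formula.
Variables found: p, q
Count = 2

2


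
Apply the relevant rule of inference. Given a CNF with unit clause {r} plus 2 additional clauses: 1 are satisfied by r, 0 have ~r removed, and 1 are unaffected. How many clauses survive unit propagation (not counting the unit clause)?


Satisfied (removed): 1
Shortened (remain): 0
Unchanged (remain): 1
Remaining = 0 + 1 = 1

1


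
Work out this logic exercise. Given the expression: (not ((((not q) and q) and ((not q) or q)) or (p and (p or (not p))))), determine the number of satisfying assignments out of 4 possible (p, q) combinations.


Check all 4 assignments:
p=0, q=0: 1
p=0, q=1: 1
p=1, q=0: 0
p=1, q=1: 0
Count of True = 2

2


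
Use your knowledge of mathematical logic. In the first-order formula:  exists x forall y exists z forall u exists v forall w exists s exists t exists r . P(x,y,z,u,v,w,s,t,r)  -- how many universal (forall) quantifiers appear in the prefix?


Quantifier prefix: exists x forall y exists z forall u exists v forall w exists s exists t exists r
Mark each quantifier type:
  E U E U E U E E E
Universal count = 3, Existential count = 6
Asked for universal (forall) quantifiers: 3

3


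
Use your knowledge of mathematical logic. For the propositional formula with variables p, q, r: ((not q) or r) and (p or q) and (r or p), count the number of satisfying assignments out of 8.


Evaluate all 8 assignments for p, q, r:
p=0, q=0, r=0: 0
p=0, q=0, r=1: 0
p=0, q=1, r=0: 0
p=0, q=1, r=1: 1
p=1, q=0, r=0: 1
p=1, q=0, r=1: 1
p=1, q=1, r=0: 0
p=1, q=1, r=1: 1
Satisfying count = 4

4


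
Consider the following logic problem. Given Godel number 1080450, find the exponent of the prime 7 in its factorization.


Factorize 1080450 by dividing by 7 repeatedly.
Division steps: 7 divides 1080450 exactly 4 time(s).
Exponent of 7 = 4

4


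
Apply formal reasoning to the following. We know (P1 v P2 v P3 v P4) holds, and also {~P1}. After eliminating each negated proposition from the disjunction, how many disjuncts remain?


Original disjuncts (4): P1, P2, P3, P4
Negated (eliminate): ~P1
Remaining disjuncts: P2, P3, P4
Count = 4 - 1 = 3

3


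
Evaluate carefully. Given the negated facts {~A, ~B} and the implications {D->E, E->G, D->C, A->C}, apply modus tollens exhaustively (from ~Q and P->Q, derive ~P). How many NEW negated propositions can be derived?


Initial negated facts: {~A, ~B}
Apply modus tollens to closure:
  (no implication fires)
Final negated: {~A, ~B}
New negations: {(none)}
Count = 0

0


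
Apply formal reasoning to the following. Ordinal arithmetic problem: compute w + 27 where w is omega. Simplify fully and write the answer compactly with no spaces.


Compute w + 27.
Ordinal + is associative but NOT commutative; for finite n>0, n + w = w but w + n stays w+n.
w + 27 is already in normal form (a successor ordinal beyond w).
Result = w+27

w+27


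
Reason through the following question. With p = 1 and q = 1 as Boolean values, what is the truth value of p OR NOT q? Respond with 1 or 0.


p = 1, q = 1
Operation: p OR NOT q
Evaluate: 1 OR NOT 1 = 1

1


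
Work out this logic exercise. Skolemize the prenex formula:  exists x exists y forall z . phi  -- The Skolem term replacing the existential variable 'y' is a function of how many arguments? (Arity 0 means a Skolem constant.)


Quantifier prefix: exists x exists y forall z
'y' is existentially quantified at position 2.
No universal quantifiers precede it.
Skolem function arity = 0 (a Skolem constant)

0


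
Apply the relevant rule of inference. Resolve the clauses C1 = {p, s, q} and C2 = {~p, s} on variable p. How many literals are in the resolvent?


Remove p from C1 and ~p from C2.
C1 remainder: {s, q}
C2 remainder: {s}
Union (resolvent): {q, s}
Resolvent has 2 literal(s).

2


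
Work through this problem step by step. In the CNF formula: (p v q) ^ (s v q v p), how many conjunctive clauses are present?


A CNF formula is a conjunction of clauses.
Clauses are separated by ^.
Counting the conjuncts: 2 clauses.

2


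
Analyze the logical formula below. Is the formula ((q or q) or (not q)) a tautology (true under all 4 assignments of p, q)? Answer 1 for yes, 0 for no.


Check all 4 assignments:
p=0, q=0: 1
p=0, q=1: 1
p=1, q=0: 1
p=1, q=1: 1
Satisfying count = 4/4.
Tautology iff count = 4: yes.

1


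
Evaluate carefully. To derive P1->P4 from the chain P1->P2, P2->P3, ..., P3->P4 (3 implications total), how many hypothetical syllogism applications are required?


With 3 implications in a chain connecting 4 propositions:
P1->P2, P2->P3, ..., P3->P4
Steps needed = (number of implications) - 1 = 3 - 1 = 2

2


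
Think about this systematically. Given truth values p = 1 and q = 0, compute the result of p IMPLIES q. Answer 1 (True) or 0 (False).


p = 1, q = 0
Operation: p IMPLIES q
Evaluate: 1 IMPLIES 0 = 0

0


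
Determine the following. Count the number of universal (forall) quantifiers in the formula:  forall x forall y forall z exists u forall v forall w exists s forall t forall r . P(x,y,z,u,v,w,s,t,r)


Quantifier prefix: forall x forall y forall z exists u forall v forall w exists s forall t forall r
Mark each quantifier type:
  U U U E U U E U U
Universal count = 7, Existential count = 2
Asked for universal (forall) quantifiers: 7

7


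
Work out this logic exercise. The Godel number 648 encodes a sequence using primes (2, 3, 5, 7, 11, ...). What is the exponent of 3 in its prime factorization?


Factorize 648 by dividing by 3 repeatedly.
Division steps: 3 divides 648 exactly 4 time(s).
Exponent of 3 = 4

4


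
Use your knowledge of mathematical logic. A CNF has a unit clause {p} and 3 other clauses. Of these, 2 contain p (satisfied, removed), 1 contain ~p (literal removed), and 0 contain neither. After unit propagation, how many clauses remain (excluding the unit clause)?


Satisfied (removed): 2
Shortened (remain): 1
Unchanged (remain): 0
Remaining = 1 + 0 = 1

1


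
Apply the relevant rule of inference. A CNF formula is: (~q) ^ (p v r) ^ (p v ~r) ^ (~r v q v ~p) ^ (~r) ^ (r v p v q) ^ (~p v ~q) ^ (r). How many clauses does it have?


A CNF formula is a conjunction of clauses.
Clauses are separated by ^.
Counting the conjuncts: 8 clauses.

8


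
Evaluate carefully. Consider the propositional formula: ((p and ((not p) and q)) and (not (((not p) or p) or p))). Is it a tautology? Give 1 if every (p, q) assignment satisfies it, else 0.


Check all 4 assignments:
p=0, q=0: 0
p=0, q=1: 0
p=1, q=0: 0
p=1, q=1: 0
Satisfying count = 0/4.
Tautology iff count = 4: no.

0


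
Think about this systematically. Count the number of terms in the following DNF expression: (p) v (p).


A DNF formula is a disjunction of terms (conjunctions).
Terms are separated by v.
Counting the disjuncts: 2 terms.

2


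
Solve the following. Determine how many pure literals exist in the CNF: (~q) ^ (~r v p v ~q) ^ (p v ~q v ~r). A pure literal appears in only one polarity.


Check each variable for pure literal status:
p: pure positive
q: pure negative
r: pure negative
Pure literal count = 3

3


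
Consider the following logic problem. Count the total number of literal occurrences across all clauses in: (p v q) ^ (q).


Counting literals in each clause:
Clause 1: 2 literal(s)
Clause 2: 1 literal(s)
Total = 3

3


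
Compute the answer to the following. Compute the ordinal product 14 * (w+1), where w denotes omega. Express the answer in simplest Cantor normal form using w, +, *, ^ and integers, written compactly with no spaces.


Compute 14 * (w+1).
Ordinal * is associative and left-distributive over +, but NOT commutative; for finite n>1, n*w = w but w*n stays w*n.
By left-distributivity: 14 * (w+1) = 14*w + 14*1 = w + 14 = w+14.
Result = w+14

w+14


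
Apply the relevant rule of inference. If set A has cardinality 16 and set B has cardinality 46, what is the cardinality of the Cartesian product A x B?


The Cartesian product A x B contains all ordered pairs (a, b).
|A x B| = |A| * |B| = 16 * 46 = 736

736


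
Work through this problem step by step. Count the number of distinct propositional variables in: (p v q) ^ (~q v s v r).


Identify each variable that appears in the formula.
Variables found: p, q, r, s
Count = 4

4


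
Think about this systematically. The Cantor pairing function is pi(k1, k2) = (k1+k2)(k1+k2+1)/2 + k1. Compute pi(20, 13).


k1 + k2 = 33
(k1+k2)(k1+k2+1)/2 = 33 * 34 / 2 = 561
pi = 561 + 20 = 581

581


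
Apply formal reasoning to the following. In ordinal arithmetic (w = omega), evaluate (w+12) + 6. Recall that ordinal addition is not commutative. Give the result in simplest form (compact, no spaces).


Compute (w+12) + 6.
Ordinal + is associative but NOT commutative; for finite n>0, n + w = w but w + n stays w+n.
By associativity: (w+12) + 6 = w + (12+6) = w+18.
Result = w+18

w+18


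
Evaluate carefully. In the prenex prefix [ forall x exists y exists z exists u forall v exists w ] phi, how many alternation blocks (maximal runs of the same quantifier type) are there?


Quantifier-type sequence: A E E E A E  (A=forall, E=exists)
Group into maximal same-type runs:
  Ax1 | Ex3 | Ax1 | Ex1
Number of blocks = 4

4


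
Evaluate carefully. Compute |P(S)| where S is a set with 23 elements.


The power set of a set with n elements has 2^n elements.
|P(S)| = 2^23 = 8388608

8388608


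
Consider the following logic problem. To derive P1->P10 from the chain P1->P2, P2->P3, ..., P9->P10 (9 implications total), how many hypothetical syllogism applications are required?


With 9 implications in a chain connecting 10 propositions:
P1->P2, P2->P3, ..., P9->P10
Steps needed = (number of implications) - 1 = 9 - 1 = 8

8


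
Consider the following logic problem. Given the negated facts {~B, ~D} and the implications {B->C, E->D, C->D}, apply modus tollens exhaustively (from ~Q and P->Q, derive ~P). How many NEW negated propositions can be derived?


Initial negated facts: {~B, ~D}
Apply modus tollens to closure:
  ~D and E->D  =>  ~E
  ~D and C->D  =>  ~C
Final negated: {~B, ~C, ~D, ~E}
New negations: {~C, ~E}
Count = 2

2


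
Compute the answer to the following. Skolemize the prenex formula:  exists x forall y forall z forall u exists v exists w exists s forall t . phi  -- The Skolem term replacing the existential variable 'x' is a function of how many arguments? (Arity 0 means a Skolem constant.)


Quantifier prefix: exists x forall y forall z forall u exists v exists w exists s forall t
'x' is existentially quantified at position 1.
No universal quantifiers precede it.
Skolem function arity = 0 (a Skolem constant)

0


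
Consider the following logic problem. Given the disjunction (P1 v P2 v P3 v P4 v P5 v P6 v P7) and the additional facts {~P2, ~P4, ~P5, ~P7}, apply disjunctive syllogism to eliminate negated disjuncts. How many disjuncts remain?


Original disjuncts (7): P1, P2, P3, P4, P5, P6, P7
Negated (eliminate): ~P2, ~P4, ~P5, ~P7
Remaining disjuncts: P1, P3, P6
Count = 7 - 4 = 3

3


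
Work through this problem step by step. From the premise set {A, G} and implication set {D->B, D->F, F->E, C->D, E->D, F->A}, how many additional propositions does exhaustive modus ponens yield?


Initial facts: {A, G}
Apply modus ponens to closure:
  (no implication fires)
Final known: {A, G}
New propositions: {(none)}
Count = 0

0


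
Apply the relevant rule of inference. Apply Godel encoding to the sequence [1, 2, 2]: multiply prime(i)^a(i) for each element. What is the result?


Encode each element as an exponent of the corresponding prime:
  2^1 = 2
  3^2 = 9
  5^2 = 25
Product = 2 * 9 * 25 = 450

450


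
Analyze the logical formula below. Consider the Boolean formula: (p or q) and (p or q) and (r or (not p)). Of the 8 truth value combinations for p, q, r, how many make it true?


Evaluate all 8 assignments for p, q, r:
p=0, q=0, r=0: 0
p=0, q=0, r=1: 0
p=0, q=1, r=0: 1
p=0, q=1, r=1: 1
p=1, q=0, r=0: 0
p=1, q=0, r=1: 1
p=1, q=1, r=0: 0
p=1, q=1, r=1: 1
Satisfying count = 4

4


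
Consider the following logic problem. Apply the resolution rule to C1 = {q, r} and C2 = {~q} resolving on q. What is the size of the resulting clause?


Remove q from C1 and ~q from C2.
C1 remainder: {r}
C2 remainder: {}
Union (resolvent): {r}
Resolvent has 1 literal(s).

1


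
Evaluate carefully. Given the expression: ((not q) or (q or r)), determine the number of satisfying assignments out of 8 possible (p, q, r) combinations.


Check all 8 assignments:
p=0, q=0, r=0: 1
p=0, q=0, r=1: 1
p=0, q=1, r=0: 1
p=0, q=1, r=1: 1
p=1, q=0, r=0: 1
p=1, q=0, r=1: 1
p=1, q=1, r=0: 1
p=1, q=1, r=1: 1
Count of True = 8

8


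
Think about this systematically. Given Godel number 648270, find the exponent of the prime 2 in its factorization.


Factorize 648270 by dividing by 2 repeatedly.
Division steps: 2 divides 648270 exactly 1 time(s).
Exponent of 2 = 1

1


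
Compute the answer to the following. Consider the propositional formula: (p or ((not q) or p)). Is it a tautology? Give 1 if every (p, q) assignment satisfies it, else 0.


Check all 4 assignments:
p=0, q=0: 1
p=0, q=1: 0
p=1, q=0: 1
p=1, q=1: 1
Satisfying count = 3/4.
Tautology iff count = 4: no.

0


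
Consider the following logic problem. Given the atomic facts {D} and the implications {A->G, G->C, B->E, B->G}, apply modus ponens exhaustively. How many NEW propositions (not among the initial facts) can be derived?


Initial facts: {D}
Apply modus ponens to closure:
  (no implication fires)
Final known: {D}
New propositions: {(none)}
Count = 0

0


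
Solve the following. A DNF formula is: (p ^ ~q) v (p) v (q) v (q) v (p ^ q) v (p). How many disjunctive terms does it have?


A DNF formula is a disjunction of terms (conjunctions).
Terms are separated by v.
Counting the disjuncts: 6 terms.

6


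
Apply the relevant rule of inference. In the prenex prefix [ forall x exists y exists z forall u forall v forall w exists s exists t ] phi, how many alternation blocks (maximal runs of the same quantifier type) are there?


Quantifier-type sequence: A E E A A A E E  (A=forall, E=exists)
Group into maximal same-type runs:
  Ax1 | Ex2 | Ax3 | Ex2
Number of blocks = 4

4


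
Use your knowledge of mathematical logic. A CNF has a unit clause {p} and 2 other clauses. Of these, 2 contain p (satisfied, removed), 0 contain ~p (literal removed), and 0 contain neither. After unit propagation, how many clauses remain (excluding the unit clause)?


Satisfied (removed): 2
Shortened (remain): 0
Unchanged (remain): 0
Remaining = 0 + 0 = 0

0


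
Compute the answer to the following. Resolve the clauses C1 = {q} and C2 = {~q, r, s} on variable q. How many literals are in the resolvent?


Remove q from C1 and ~q from C2.
C1 remainder: {}
C2 remainder: {r, s}
Union (resolvent): {r, s}
Resolvent has 2 literal(s).

2


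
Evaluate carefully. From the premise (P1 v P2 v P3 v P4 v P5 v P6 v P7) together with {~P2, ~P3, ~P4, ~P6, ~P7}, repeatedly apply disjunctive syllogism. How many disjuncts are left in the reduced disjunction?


Original disjuncts (7): P1, P2, P3, P4, P5, P6, P7
Negated (eliminate): ~P2, ~P3, ~P4, ~P6, ~P7
Remaining disjuncts: P1, P5
Count = 7 - 5 = 2

2


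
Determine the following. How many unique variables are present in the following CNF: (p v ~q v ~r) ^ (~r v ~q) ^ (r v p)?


Identify each variable that appears in the formula.
Variables found: p, q, r
Count = 3

3


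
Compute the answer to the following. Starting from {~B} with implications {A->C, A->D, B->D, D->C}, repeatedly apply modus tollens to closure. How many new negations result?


Initial negated facts: {~B}
Apply modus tollens to closure:
  (no implication fires)
Final negated: {~B}
New negations: {(none)}
Count = 0

0


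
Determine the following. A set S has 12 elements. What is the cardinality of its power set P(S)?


The power set of a set with n elements has 2^n elements.
|P(S)| = 2^12 = 4096

4096


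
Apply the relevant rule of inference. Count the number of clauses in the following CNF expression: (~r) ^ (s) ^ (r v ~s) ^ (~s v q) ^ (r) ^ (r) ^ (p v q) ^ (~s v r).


A CNF formula is a conjunction of clauses.
Clauses are separated by ^.
Counting the conjuncts: 8 clauses.

8


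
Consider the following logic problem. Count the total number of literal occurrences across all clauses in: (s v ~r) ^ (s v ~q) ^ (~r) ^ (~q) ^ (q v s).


Counting literals in each clause:
Clause 1: 2 literal(s)
Clause 2: 2 literal(s)
Clause 3: 1 literal(s)
Clause 4: 1 literal(s)
Clause 5: 2 literal(s)
Total = 8

8


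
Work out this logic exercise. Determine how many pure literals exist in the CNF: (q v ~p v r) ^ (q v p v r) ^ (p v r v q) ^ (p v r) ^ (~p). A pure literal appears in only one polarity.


Check each variable for pure literal status:
p: mixed (not pure)
q: pure positive
r: pure positive
Pure literal count = 2

2


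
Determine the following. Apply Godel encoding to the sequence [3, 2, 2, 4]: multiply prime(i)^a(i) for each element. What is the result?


Encode each element as an exponent of the corresponding prime:
  2^3 = 8
  3^2 = 9
  5^2 = 25
  7^4 = 2401
Product = 8 * 9 * 25 * 2401 = 4321800

4321800


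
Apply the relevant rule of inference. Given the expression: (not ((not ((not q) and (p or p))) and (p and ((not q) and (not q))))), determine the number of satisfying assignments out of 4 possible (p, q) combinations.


Check all 4 assignments:
p=0, q=0: 1
p=0, q=1: 1
p=1, q=0: 1
p=1, q=1: 1
Count of True = 4

4


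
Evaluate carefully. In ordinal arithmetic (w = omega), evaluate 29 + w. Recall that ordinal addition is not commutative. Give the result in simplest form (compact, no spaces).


Compute 29 + w.
Ordinal + is associative but NOT commutative; for finite n>0, n + w = w but w + n stays w+n.
Any finite left addend is absorbed by w on the right: 29 + w = w.
Result = w

w


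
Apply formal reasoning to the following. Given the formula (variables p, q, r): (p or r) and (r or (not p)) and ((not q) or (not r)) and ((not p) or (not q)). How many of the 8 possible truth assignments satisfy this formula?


Evaluate all 8 assignments for p, q, r:
p=0, q=0, r=0: 0
p=0, q=0, r=1: 1
p=0, q=1, r=0: 0
p=0, q=1, r=1: 0
p=1, q=0, r=0: 0
p=1, q=0, r=1: 1
p=1, q=1, r=0: 0
p=1, q=1, r=1: 0
Satisfying count = 2

2


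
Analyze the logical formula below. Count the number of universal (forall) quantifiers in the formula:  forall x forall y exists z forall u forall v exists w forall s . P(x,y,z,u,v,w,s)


Quantifier prefix: forall x forall y exists z forall u forall v exists w forall s
Mark each quantifier type:
  U U E U U E U
Universal count = 5, Existential count = 2
Asked for universal (forall) quantifiers: 5

5


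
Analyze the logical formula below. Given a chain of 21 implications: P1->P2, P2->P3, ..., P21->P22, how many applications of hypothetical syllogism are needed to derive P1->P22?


With 21 implications in a chain connecting 22 propositions:
P1->P2, P2->P3, ..., P21->P22
Steps needed = (number of implications) - 1 = 21 - 1 = 20

20


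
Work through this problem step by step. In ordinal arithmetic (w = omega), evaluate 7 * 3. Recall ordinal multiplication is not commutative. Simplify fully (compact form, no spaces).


Compute 7 * 3.
Ordinal * is associative and left-distributive over +, but NOT commutative; for finite n>1, n*w = w but w*n stays w*n.
Both finite; ordinal * agrees with natural *: 7 * 3 = 21.
Result = 21

21


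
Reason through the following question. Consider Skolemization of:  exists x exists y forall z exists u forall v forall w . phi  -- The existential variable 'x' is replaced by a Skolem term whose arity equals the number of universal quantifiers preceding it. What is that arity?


Quantifier prefix: exists x exists y forall z exists u forall v forall w
'x' is existentially quantified at position 1.
No universal quantifiers precede it.
Skolem function arity = 0 (a Skolem constant)

0


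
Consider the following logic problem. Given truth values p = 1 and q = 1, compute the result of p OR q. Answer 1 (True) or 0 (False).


p = 1, q = 1
Operation: p OR q
Evaluate: 1 OR 1 = 1

1


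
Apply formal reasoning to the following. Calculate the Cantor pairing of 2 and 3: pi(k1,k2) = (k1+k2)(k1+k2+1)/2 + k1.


k1 + k2 = 5
(k1+k2)(k1+k2+1)/2 = 5 * 6 / 2 = 15
pi = 15 + 2 = 17

17


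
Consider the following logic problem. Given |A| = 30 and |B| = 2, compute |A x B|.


The Cartesian product A x B contains all ordered pairs (a, b).
|A x B| = |A| * |B| = 30 * 2 = 60

60


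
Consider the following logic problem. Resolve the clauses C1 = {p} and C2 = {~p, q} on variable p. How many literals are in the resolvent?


Remove p from C1 and ~p from C2.
C1 remainder: {}
C2 remainder: {q}
Union (resolvent): {q}
Resolvent has 1 literal(s).

1


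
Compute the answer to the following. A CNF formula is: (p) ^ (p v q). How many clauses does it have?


A CNF formula is a conjunction of clauses.
Clauses are separated by ^.
Counting the conjuncts: 2 clauses.

2


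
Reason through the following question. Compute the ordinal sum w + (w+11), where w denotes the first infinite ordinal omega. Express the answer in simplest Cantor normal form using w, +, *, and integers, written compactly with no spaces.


Compute w + (w+11).
Ordinal + is associative but NOT commutative; for finite n>0, n + w = w but w + n stays w+n.
w + (w+11) = (w+w) + 11 = w*2+11.
Result = w*2+11

w*2+11
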